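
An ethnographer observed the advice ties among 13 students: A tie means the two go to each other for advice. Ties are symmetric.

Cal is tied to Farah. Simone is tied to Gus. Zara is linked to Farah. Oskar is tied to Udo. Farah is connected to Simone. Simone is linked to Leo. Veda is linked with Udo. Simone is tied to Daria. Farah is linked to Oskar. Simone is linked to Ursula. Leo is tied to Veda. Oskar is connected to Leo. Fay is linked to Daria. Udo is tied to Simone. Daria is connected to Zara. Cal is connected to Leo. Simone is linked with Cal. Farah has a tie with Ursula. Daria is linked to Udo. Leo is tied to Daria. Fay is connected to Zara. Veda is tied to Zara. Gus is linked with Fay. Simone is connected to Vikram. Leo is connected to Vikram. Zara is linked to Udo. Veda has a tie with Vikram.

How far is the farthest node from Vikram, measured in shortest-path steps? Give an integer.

Distances from Vikram: Cal:2, Daria:2, Farah:2, Fay:3, Gus:2, Leo:1, Oskar:2, Simone:1, Udo:2, Ursula:2, Veda:1, Zara:2.
The largest is 3 (to Fay), so the eccentricity of Vikram is 3.

3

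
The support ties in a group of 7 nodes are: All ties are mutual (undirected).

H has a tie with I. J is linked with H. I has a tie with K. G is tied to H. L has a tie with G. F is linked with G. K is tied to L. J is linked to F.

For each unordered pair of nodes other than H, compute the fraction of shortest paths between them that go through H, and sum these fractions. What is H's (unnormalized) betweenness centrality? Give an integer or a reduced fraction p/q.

Pairs whose geodesics pass through H — K–J: 1; L–J: 1/2; G–J: 1/2; G–I: 1; F–I: 2/2; J–I: 1.
All other pairs contribute 0.
Summing the contributions gives betweenness(H) = 5.

5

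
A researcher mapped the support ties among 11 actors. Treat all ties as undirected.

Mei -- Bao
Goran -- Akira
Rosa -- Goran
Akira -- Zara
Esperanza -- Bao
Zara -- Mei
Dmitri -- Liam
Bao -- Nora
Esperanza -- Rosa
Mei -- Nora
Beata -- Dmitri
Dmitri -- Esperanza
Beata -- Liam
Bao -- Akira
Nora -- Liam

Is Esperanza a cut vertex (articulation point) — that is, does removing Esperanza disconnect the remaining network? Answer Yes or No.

No

Even without Esperanza, every remaining node can still reach every other (the residual graph is connected), so Esperanza is not a cut vertex.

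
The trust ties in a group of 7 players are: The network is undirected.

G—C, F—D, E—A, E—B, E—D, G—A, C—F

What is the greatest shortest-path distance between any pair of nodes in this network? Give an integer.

Eccentricity of each node (its greatest distance to any other): A:3, B:4, C:4, D:3, E:3, F:3, G:3.
The maximum eccentricity is 4, realized for instance by the pair B–C via B – E – A – G – C. So the diameter is 4.

4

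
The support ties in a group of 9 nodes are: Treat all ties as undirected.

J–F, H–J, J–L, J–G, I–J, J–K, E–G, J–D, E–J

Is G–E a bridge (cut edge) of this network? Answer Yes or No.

No

Even without that edge, G still reaches E via G – J – E, so the network stays connected. Not a bridge.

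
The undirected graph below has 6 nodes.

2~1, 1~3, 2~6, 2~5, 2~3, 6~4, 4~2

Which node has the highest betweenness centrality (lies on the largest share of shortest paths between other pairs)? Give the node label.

2

Unnormalized betweenness of each node: 1:0, 2:8, 3:0, 4:0, 5:0, 6:0.
2 has the largest value, 8, making it the main broker — the node through which the most shortest paths run.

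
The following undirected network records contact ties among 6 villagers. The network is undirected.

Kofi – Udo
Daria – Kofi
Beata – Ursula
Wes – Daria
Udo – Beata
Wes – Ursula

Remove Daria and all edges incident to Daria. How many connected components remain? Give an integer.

1

Daria's neighbors (Kofi and Wes) remain reachable from one another through other ties, so the rest of the network stays in one piece.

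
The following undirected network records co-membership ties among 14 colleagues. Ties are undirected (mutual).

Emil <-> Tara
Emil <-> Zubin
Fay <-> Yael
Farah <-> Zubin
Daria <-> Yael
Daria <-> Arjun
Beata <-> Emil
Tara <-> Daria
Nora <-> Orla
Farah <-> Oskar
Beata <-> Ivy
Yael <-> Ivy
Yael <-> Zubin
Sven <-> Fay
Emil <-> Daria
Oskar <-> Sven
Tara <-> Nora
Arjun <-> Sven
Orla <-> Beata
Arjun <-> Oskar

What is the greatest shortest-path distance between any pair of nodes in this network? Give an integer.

5

Eccentricity of each node (its greatest distance to any other): Arjun:4, Beata:4, Daria:3, Emil:3, Farah:4, Fay:4, Ivy:4, Nora:4, Orla:5, Oskar:5, Sven:5, Tara:3, Yael:3, Zubin:3.
The maximum eccentricity is 5, realized for instance by the pair Sven–Orla via Sven – Arjun – Daria – Tara – Nora – Orla. So the diameter is 5.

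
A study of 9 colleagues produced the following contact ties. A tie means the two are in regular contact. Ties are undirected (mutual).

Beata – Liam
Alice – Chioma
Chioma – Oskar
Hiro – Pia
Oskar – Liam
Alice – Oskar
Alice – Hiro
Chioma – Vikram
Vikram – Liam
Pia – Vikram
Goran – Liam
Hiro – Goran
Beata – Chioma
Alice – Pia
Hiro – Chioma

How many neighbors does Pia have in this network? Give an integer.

3

Pia is directly tied to Alice, Hiro, and Vikram. That is 3 neighbors, so the degree of Pia is 3.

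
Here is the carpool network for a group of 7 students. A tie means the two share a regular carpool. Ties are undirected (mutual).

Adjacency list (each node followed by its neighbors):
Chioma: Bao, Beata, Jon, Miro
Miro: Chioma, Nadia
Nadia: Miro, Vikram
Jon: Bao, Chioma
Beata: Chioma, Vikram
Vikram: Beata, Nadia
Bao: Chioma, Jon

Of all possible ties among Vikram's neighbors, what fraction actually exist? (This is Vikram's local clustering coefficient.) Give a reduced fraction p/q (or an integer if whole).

Vikram's neighbors: Beata and Nadia (k = 2).
Possible neighbor pairs: C(2,2) = 1. Edges among them: none → e = 0.
Clustering(Vikram) = 0/1.

0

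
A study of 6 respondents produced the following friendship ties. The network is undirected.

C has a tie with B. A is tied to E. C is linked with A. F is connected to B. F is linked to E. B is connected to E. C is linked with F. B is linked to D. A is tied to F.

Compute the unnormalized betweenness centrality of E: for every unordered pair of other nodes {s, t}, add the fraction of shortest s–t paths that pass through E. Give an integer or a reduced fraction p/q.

Pairs whose geodesics pass through E — D–A: 1/3; B–A: 1/3.
All other pairs contribute 0.
Summing the contributions gives betweenness(E) = 2/3.

2/3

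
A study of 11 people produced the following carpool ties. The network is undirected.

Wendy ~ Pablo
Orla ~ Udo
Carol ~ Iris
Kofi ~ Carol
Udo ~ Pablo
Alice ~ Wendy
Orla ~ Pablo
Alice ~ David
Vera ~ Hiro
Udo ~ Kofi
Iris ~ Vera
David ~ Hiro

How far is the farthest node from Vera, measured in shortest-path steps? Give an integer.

5

Distances from Vera: Alice:3, Carol:2, David:2, Hiro:1, Iris:1, Kofi:3, Orla:5, Pablo:5, Udo:4, Wendy:4.
The largest is 5 (to Pablo and Orla), so the eccentricity of Vera is 5.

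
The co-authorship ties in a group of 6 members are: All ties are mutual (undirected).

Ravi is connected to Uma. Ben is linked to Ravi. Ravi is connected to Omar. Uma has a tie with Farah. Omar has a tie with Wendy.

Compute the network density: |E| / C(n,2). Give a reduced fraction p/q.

1/3

There are 5 edges and 6 nodes, so the maximum possible is C(6,2) = 15.
Density = 5/15 = 1/3.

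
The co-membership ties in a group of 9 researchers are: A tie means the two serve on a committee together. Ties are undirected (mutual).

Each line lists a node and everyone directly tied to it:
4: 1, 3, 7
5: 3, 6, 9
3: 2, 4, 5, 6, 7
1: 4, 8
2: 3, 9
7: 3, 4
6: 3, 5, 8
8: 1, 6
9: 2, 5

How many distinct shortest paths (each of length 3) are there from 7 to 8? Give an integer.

2

The shortest distance is 3. The length-3 paths are: 7–3–6–8; 7–4–1–8.
That gives 2 distinct shortest paths.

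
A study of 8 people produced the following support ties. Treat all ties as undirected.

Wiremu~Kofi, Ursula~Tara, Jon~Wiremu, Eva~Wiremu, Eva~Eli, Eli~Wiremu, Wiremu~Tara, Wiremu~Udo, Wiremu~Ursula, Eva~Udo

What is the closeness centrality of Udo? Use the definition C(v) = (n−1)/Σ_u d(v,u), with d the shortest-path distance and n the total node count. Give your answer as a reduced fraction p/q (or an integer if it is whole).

7/12

Distances from Udo: Eli:2, Eva:1, Jon:2, Kofi:2, Tara:2, Ursula:2, Wiremu:1. Sum = 12.
n = 8, so closeness = 7/12.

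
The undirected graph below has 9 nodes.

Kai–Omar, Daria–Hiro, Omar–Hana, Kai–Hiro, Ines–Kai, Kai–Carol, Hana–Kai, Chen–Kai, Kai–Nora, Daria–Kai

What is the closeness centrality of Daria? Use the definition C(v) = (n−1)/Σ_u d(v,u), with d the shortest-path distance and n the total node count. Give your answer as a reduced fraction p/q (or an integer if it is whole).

Distances from Daria: Carol:2, Chen:2, Hana:2, Hiro:1, Ines:2, Kai:1, Nora:2, Omar:2. Sum = 14.
n = 9, so closeness = 8/14 = 4/7.

4/7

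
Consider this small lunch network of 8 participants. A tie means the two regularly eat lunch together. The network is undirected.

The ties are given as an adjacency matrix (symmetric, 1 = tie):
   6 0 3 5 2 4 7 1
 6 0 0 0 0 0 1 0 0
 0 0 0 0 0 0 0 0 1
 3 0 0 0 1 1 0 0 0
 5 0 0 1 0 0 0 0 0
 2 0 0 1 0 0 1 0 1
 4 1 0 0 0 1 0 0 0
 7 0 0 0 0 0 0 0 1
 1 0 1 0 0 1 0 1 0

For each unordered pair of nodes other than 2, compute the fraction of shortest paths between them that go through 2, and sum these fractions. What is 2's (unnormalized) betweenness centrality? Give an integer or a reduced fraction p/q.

Pairs whose geodesics pass through 2 — 6–0: 1; 6–3: 1; 6–5: 1; 6–7: 1; 6–1: 1; 0–3: 1; 0–5: 1; 0–4: 1; 3–4: 1; 3–7: 1; 3–1: 1; 5–4: 1; 5–7: 1; 5–1: 1 … (+2 more pairs).
All other pairs contribute 0.
Summing the contributions gives betweenness(2) = 16.

16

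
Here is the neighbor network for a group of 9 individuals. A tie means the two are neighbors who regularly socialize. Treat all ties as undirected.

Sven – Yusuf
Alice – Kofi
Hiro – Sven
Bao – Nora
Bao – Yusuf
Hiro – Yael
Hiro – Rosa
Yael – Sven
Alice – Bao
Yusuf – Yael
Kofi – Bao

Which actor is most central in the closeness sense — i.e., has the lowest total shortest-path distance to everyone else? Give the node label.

Farness (sum of distances to all others) for each node — Alice:21, Bao:15, Hiro:20, Kofi:21, Nora:22, Rosa:27, Sven:16, Yael:16, Yusuf:14.
The smallest farness is 14, for Yusuf, so Yusuf has the highest closeness.

Yusuf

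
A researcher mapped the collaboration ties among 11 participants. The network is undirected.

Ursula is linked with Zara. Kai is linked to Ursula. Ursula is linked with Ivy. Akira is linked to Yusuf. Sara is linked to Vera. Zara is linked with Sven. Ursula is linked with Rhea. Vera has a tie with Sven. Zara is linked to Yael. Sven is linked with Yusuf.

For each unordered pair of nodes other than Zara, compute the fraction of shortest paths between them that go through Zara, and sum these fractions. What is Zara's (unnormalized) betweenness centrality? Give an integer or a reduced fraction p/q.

Pairs whose geodesics pass through Zara — Akira–Kai: 1; Akira–Ivy: 1; Akira–Ursula: 1; Akira–Yael: 1; Akira–Rhea: 1; Kai–Sara: 1; Kai–Vera: 1; Kai–Yael: 1; Kai–Sven: 1; Kai–Yusuf: 1; Sara–Ivy: 1; Sara–Ursula: 1; Sara–Yael: 1; Sara–Rhea: 1 … (+15 more pairs).
All other pairs contribute 0.
Summing the contributions gives betweenness(Zara) = 29.

29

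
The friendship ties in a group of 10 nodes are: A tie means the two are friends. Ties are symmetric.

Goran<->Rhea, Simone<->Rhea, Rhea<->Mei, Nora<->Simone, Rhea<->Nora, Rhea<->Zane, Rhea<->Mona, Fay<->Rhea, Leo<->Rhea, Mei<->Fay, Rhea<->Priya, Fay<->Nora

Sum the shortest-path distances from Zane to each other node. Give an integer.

Distances from Zane: Fay:2, Goran:2, Leo:2, Mei:2, Mona:2, Nora:2, Priya:2, Rhea:1, Simone:2.
Sum = 2 + 2 + 2 + 2 + 2 + 2 + 2 + 1 + 2 = 17.

17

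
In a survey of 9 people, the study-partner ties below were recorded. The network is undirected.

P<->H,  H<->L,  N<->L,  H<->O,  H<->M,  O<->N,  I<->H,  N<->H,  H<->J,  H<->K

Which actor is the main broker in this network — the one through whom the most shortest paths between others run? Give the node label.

H

Unnormalized betweenness of each node: H:51/2, I:0, J:0, K:0, L:0, M:0, N:1/2, O:0, P:0.
H has the largest value, 51/2, making it the main broker — the node through which the most shortest paths run.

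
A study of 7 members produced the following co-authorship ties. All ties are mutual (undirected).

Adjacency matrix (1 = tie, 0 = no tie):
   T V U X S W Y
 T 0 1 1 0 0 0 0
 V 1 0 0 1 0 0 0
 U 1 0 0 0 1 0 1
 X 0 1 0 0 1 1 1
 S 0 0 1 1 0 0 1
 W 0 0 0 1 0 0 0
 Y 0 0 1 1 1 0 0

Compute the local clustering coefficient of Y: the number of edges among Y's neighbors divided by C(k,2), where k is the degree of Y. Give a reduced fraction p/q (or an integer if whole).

Y's neighbors: S, U, and X (k = 3).
Possible neighbor pairs: C(3,2) = 3. Edges among them: S–U, S–X → e = 2.
Clustering(Y) = 2/3.

2/3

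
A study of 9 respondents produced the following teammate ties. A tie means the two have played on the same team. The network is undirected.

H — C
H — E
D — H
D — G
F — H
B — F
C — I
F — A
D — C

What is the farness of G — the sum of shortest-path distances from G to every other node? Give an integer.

Distances from G: A:4, B:4, C:2, D:1, E:3, F:3, H:2, I:3.
Sum = 4 + 4 + 2 + 1 + 3 + 3 + 2 + 3 = 22.

22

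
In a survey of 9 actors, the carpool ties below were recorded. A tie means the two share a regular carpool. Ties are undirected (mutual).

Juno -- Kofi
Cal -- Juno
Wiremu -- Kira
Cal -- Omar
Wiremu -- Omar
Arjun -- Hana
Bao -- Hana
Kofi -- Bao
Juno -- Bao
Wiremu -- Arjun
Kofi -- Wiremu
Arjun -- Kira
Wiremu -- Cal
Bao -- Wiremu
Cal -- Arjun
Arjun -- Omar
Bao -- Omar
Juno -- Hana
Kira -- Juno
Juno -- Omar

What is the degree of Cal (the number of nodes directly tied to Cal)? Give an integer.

4

Cal is directly tied to Arjun, Juno, Omar, and Wiremu. That is 4 neighbors, so the degree of Cal is 4.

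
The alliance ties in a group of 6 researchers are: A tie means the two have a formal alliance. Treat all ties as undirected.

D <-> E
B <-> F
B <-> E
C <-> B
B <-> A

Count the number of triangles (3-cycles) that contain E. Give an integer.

0

E's neighbors are B and D, but none of them are tied to each other, so no triangle contains E.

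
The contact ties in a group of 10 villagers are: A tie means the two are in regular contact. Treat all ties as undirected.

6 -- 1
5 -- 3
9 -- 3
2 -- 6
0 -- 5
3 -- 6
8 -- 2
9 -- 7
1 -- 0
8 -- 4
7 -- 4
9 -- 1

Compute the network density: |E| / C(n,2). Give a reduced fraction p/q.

4/15

There are 12 edges and 10 nodes, so the maximum possible is C(10,2) = 45.
Density = 12/45 = 4/15.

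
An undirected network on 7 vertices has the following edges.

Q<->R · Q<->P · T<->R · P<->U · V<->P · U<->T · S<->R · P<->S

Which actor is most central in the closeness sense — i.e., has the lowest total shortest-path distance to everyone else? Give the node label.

P

Farness (sum of distances to all others) for each node — P:8, Q:10, R:10, S:10, T:11, U:10, V:13.
The smallest farness is 8, for P, so P has the highest closeness.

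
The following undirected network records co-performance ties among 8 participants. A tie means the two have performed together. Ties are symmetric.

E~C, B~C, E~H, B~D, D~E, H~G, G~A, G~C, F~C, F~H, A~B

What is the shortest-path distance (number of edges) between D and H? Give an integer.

2

One shortest route is D – E – H, which uses 2 edges, and D and H are not directly tied, so nothing shorter exists. So d(D,H) = 2.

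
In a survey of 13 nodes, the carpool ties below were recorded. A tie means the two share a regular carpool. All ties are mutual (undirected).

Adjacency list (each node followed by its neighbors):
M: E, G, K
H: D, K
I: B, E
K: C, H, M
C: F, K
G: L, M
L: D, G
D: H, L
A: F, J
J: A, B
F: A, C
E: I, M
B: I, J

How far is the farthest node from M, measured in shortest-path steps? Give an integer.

4

Distances from M: A:4, B:3, C:2, D:3, E:1, F:3, G:1, H:2, I:2, J:4, K:1, L:2.
The largest is 4 (to J and A), so the eccentricity of M is 4.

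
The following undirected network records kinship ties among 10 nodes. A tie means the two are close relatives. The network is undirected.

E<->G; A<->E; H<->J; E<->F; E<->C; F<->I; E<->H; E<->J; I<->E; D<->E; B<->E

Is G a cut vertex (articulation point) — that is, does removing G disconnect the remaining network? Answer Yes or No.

Even without G, every remaining node can still reach every other (the residual graph is connected), so G is not a cut vertex.

No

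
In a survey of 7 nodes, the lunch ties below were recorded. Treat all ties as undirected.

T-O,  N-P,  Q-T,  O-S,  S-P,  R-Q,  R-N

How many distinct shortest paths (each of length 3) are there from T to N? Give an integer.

1

The shortest distance is 3, and the only length-3 path is T–Q–R–N. So there is exactly 1 shortest path.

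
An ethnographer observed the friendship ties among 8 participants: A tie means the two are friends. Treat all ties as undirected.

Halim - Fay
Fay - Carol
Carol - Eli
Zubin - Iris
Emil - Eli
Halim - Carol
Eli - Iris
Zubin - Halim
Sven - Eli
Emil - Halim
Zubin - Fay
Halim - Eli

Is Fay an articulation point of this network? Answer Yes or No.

No

Even without Fay, every remaining node can still reach every other (the residual graph is connected), so Fay is not a cut vertex.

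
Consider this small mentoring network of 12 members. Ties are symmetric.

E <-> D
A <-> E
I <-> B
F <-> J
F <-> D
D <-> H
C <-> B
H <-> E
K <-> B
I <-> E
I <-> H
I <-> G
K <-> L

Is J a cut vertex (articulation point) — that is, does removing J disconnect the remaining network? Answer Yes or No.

No

Even without J, every remaining node can still reach every other (the residual graph is connected), so J is not a cut vertex.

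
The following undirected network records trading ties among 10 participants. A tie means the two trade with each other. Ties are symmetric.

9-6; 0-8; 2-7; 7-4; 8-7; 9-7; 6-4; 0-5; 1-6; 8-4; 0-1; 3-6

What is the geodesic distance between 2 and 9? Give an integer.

2

One shortest route is 2 – 7 – 9, which uses 2 edges, and 2 and 9 are not directly tied, so nothing shorter exists. So d(2,9) = 2.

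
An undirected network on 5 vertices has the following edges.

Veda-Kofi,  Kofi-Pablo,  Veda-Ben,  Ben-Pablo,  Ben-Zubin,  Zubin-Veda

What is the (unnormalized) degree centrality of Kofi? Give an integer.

2

Kofi is directly tied to Pablo and Veda. That is 2 neighbors, so the degree of Kofi is 2.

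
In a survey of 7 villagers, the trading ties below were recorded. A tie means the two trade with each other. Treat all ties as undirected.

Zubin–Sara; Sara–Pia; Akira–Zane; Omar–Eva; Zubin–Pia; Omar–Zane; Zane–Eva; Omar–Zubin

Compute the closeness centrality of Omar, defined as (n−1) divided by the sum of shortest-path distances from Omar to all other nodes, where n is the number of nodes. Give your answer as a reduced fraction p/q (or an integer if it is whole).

Distances from Omar: Akira:2, Eva:1, Pia:2, Sara:2, Zane:1, Zubin:1. Sum = 9.
n = 7, so closeness = 6/9 = 2/3.

2/3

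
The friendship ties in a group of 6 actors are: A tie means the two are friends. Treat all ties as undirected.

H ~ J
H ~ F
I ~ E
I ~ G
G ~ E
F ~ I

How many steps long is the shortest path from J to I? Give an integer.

One shortest route is J – H – F – I, which uses 3 edges, and at distance 2 from J we only reach {F}, which does not include I. So d(J,I) = 3.

3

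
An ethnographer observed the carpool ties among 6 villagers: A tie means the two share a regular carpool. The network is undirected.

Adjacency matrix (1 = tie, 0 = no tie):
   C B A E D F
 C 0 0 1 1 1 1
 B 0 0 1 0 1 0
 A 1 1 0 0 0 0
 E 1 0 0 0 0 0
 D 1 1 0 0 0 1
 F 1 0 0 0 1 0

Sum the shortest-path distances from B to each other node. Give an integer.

9

Distances from B: A:1, C:2, D:1, E:3, F:2.
Sum = 1 + 2 + 1 + 3 + 2 = 9.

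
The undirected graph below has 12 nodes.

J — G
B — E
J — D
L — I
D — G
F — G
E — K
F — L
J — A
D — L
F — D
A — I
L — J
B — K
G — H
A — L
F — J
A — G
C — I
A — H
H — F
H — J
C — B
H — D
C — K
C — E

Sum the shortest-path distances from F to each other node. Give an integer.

24

Distances from F: A:2, B:4, C:3, D:1, E:4, G:1, H:1, I:2, J:1, K:4, L:1.
Sum = 2 + 4 + 3 + 1 + 4 + 1 + 1 + 2 + 1 + 4 + 1 = 24.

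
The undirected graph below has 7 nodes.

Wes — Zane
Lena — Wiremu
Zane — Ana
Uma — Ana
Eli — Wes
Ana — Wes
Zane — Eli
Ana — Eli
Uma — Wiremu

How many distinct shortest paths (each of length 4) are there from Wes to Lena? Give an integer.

The shortest distance is 4, and the only length-4 path is Wes–Ana–Uma–Wiremu–Lena. So there is exactly 1 shortest path.

1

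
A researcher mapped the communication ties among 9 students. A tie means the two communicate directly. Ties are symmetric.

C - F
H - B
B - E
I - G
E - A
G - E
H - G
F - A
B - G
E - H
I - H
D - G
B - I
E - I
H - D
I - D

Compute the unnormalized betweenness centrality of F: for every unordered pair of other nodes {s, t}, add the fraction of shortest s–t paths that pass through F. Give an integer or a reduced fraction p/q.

Pairs whose geodesics pass through F — I–C: 1; G–C: 1; B–C: 1; D–C: 3/3; H–C: 1; E–C: 1; A–C: 1.
All other pairs contribute 0.
Summing the contributions gives betweenness(F) = 7.

7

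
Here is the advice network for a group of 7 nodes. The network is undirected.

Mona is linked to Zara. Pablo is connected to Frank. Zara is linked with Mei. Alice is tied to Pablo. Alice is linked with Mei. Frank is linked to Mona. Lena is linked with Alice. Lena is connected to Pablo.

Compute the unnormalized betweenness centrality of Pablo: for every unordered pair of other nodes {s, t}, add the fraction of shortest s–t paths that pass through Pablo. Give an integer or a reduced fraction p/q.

Pairs whose geodesics pass through Pablo — Mei–Frank: 1/2; Alice–Frank: 1; Alice–Mona: 1/2; Lena–Frank: 1; Lena–Mona: 1.
All other pairs contribute 0.
Summing the contributions gives betweenness(Pablo) = 4.

4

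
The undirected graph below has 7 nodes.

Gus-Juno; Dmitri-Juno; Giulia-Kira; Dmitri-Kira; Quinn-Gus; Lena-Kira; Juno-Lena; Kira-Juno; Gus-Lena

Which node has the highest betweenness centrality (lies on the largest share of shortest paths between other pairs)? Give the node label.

Kira

Unnormalized betweenness of each node: Dmitri:0, Giulia:0, Gus:5, Juno:9/2, Kira:11/2, Lena:2, Quinn:0.
Kira has the largest value, 11/2, making it the main broker — the node through which the most shortest paths run.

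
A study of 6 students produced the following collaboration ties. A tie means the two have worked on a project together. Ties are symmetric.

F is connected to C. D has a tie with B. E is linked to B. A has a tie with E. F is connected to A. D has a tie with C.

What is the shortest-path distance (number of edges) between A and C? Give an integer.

2

One shortest route is A – F – C, which uses 2 edges, and A and C are not directly tied, so nothing shorter exists. So d(A,C) = 2.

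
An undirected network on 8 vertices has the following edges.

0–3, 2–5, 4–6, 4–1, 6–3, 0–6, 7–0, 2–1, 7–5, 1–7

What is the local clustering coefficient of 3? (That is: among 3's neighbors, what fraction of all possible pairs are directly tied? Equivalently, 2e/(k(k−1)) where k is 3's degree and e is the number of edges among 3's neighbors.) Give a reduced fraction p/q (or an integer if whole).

3's neighbors: 0 and 6 (k = 2).
Possible neighbor pairs: C(2,2) = 1. Edges among them: 0–6 → e = 1.
Clustering(3) = 1/1.

1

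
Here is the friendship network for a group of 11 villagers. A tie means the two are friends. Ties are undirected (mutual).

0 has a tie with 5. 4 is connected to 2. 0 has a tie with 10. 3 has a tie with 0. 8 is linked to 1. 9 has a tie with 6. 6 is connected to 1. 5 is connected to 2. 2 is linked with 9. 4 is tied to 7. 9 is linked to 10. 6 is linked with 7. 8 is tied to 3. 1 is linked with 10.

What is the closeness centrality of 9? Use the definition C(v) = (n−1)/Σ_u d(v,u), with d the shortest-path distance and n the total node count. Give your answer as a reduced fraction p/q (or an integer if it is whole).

10/19

Distances from 9: 0:2, 1:2, 2:1, 3:3, 4:2, 5:2, 6:1, 7:2, 8:3, 10:1. Sum = 19.
n = 11, so closeness = 10/19.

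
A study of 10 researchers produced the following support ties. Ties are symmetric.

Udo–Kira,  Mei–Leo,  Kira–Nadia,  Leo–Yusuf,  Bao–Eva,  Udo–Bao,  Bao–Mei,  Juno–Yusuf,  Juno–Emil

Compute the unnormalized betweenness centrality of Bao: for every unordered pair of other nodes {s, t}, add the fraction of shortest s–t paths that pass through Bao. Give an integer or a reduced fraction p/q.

Pairs whose geodesics pass through Bao — Emil–Kira: 1; Emil–Udo: 1; Emil–Nadia: 1; Emil–Eva: 1; Juno–Kira: 1; Juno–Udo: 1; Juno–Nadia: 1; Juno–Eva: 1; Kira–Mei: 1; Kira–Yusuf: 1; Kira–Eva: 1; Kira–Leo: 1; Udo–Mei: 1; Udo–Yusuf: 1 … (+9 more pairs).
All other pairs contribute 0.
Summing the contributions gives betweenness(Bao) = 23.

23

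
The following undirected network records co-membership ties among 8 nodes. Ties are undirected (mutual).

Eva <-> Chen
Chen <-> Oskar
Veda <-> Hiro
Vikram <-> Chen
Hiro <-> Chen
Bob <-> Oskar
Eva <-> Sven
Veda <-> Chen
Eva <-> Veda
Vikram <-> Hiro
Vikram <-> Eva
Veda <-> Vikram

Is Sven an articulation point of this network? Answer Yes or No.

Even without Sven, every remaining node can still reach every other (the residual graph is connected), so Sven is not a cut vertex.

No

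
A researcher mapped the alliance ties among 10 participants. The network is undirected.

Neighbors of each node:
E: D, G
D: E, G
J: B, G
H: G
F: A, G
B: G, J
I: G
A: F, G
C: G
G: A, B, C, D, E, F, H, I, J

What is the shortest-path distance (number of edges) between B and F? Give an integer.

2

One shortest route is B – G – F, which uses 2 edges, and B and F are not directly tied, so nothing shorter exists. So d(B,F) = 2.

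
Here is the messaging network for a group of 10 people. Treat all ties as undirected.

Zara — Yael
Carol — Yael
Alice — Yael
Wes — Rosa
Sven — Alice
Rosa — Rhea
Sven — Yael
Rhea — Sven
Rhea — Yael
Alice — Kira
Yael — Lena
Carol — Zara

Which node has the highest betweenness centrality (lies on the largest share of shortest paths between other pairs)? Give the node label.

Unnormalized betweenness of each node: Alice:8, Carol:0, Kira:0, Lena:0, Rhea:14, Rosa:8, Sven:3, Wes:0, Yael:23, Zara:0.
Yael has the largest value, 23, making it the main broker — the node through which the most shortest paths run.

Yael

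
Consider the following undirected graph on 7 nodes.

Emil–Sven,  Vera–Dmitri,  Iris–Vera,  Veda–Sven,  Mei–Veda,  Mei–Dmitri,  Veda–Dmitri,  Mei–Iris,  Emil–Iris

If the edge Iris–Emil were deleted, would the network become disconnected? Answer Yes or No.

No

Even without that edge, Iris still reaches Emil via Iris – Mei – Veda – Sven – Emil, so the network stays connected. Not a bridge.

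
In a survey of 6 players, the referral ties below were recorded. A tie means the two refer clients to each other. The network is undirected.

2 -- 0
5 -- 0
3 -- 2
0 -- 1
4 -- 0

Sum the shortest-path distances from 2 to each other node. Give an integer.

Distances from 2: 0:1, 1:2, 3:1, 4:2, 5:2.
Sum = 1 + 2 + 1 + 2 + 2 = 8.

8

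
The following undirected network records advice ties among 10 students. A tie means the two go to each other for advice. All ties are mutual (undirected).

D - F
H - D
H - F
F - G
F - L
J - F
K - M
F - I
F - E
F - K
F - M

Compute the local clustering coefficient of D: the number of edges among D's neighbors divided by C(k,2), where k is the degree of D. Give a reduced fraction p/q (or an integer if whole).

1

D's neighbors: F and H (k = 2).
Possible neighbor pairs: C(2,2) = 1. Edges among them: F–H → e = 1.
Clustering(D) = 1/1.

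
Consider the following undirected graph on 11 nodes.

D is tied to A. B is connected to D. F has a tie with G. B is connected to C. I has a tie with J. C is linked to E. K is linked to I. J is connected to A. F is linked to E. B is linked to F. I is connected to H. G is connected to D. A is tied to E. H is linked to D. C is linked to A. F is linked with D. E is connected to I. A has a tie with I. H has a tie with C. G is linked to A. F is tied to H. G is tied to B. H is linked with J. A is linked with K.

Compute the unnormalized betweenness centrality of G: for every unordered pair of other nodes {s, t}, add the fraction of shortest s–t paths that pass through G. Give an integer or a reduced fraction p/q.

Pairs whose geodesics pass through G — F–A: 1/3; F–K: 1/5; A–B: 1/3; J–B: 1/6; K–B: 1/3; B–I: 1/8.
All other pairs contribute 0.
Summing the contributions gives betweenness(G) = 179/120.

179/120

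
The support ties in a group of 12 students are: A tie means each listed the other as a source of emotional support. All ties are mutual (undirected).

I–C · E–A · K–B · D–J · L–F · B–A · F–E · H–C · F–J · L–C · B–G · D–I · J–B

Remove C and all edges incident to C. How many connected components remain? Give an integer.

Without C, the remaining ties split the others into: {A, B, D, E, F, G, I, J, K, L}; {H}.
That's 2 separate components.

2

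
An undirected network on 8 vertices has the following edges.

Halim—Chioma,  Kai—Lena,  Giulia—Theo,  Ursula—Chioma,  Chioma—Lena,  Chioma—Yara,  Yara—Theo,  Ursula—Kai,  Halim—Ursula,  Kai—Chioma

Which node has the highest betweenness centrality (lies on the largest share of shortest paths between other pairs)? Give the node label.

Unnormalized betweenness of each node: Chioma:14, Giulia:0, Halim:0, Kai:1/2, Lena:0, Theo:6, Ursula:1/2, Yara:10.
Chioma has the largest value, 14, making it the main broker — the node through which the most shortest paths run.

Chioma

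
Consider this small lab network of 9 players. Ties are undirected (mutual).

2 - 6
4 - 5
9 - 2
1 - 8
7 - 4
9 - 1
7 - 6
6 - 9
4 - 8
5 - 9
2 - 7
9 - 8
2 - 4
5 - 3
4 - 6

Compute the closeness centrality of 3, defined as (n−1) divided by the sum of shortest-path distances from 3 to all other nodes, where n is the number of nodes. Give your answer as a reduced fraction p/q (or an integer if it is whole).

2/5

Distances from 3: 1:3, 2:3, 4:2, 5:1, 6:3, 7:3, 8:3, 9:2. Sum = 20.
n = 9, so closeness = 8/20 = 2/5.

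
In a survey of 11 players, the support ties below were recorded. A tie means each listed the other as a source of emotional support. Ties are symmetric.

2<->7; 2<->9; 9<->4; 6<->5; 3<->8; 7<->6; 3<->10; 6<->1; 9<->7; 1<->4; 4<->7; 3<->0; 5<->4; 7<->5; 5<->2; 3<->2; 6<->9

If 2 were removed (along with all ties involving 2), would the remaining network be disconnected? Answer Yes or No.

Yes

Removing 2 leaves {0, 3, 8, and 10} with no path to {1, 4, 5, 6, 7, and 9}, so the network splits into 2 components. 2 is a cut vertex.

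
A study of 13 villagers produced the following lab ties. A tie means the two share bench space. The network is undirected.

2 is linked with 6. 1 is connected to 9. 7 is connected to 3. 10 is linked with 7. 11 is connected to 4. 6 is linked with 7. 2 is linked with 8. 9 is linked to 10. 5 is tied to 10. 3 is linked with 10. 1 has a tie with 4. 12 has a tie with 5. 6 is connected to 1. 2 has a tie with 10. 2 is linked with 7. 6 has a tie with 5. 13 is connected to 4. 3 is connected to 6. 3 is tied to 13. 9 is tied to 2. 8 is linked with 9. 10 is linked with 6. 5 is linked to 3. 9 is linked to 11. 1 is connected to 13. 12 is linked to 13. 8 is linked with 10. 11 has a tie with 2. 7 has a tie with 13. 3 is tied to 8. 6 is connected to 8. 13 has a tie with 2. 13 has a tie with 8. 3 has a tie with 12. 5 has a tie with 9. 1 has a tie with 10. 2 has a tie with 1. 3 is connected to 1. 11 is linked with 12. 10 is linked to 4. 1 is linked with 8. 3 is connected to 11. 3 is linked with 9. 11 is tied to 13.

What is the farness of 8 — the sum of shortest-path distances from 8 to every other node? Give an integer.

17

Distances from 8: 1:1, 2:1, 3:1, 4:2, 5:2, 6:1, 7:2, 9:1, 10:1, 11:2, 12:2, 13:1.
Sum = 1 + 1 + 1 + 2 + 2 + 1 + 2 + 1 + 1 + 2 + 2 + 1 = 17.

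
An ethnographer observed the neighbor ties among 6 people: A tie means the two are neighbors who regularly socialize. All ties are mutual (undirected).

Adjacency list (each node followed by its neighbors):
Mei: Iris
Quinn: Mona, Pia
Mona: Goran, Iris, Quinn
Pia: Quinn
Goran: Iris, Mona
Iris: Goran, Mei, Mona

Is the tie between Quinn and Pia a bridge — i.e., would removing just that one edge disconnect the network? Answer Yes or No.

Without the Quinn–Pia edge there is no alternate route between Quinn and Pia, so the network disconnects. It is a bridge.

Yes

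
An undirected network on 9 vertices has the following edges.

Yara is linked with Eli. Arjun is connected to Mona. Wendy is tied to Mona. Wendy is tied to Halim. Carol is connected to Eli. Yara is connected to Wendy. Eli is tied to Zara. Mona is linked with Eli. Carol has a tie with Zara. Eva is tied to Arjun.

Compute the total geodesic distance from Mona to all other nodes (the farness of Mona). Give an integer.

13

Distances from Mona: Arjun:1, Carol:2, Eli:1, Eva:2, Halim:2, Wendy:1, Yara:2, Zara:2.
Sum = 1 + 2 + 1 + 2 + 2 + 1 + 2 + 2 = 13.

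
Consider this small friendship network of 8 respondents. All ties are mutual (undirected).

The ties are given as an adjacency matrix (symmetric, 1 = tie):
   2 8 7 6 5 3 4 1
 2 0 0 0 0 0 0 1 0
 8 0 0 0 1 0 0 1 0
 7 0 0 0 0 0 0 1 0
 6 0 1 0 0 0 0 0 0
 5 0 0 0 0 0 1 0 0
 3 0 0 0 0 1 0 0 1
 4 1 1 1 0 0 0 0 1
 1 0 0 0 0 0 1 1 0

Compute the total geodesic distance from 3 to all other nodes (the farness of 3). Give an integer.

17

Distances from 3: 1:1, 2:3, 4:2, 5:1, 6:4, 7:3, 8:3.
Sum = 1 + 3 + 2 + 1 + 4 + 3 + 3 = 17.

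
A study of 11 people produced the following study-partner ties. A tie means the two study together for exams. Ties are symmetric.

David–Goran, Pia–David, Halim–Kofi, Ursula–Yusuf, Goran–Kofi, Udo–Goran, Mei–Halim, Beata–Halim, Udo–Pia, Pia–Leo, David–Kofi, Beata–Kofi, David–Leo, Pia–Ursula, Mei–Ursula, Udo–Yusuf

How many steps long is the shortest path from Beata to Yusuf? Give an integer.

4

One shortest route is Beata – Kofi – Goran – Udo – Yusuf, which uses 4 edges, and at distance 3 from Beata we only reach {Leo, Pia, Udo, Ursula}, which does not include Yusuf. So d(Beata,Yusuf) = 4.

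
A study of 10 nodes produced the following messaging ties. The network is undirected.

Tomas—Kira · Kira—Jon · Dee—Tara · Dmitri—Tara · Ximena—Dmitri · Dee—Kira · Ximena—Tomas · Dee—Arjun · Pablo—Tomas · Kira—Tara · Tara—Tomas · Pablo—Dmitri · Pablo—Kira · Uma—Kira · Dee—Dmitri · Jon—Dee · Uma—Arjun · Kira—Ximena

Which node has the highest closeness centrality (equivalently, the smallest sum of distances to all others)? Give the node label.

Kira

Farness (sum of distances to all others) for each node — Arjun:19, Dee:13, Dmitri:15, Jon:16, Kira:11, Pablo:16, Tara:14, Tomas:15, Uma:17, Ximena:16.
The smallest farness is 11, for Kira, so Kira has the highest closeness.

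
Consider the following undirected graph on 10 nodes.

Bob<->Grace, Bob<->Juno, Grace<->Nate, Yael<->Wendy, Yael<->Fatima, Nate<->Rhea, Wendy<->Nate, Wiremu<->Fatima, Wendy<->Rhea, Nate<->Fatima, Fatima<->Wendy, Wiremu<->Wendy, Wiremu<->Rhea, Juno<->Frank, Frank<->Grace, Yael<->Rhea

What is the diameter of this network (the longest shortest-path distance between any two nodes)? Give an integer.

5

Eccentricity of each node (its greatest distance to any other): Bob:4, Fatima:4, Frank:4, Grace:3, Juno:5, Nate:3, Rhea:4, Wendy:4, Wiremu:5, Yael:5.
The maximum eccentricity is 5, realized for instance by the pair Wiremu–Juno via Wiremu – Wendy – Nate – Grace – Frank – Juno. So the diameter is 5.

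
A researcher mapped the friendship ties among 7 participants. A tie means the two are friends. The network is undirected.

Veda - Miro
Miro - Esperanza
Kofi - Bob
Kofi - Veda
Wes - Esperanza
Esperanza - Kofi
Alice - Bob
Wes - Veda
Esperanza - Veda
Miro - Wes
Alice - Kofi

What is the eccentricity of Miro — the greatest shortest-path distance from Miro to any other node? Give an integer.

3

Distances from Miro: Alice:3, Bob:3, Esperanza:1, Kofi:2, Veda:1, Wes:1.
The largest is 3 (to Alice and Bob), so the eccentricity of Miro is 3.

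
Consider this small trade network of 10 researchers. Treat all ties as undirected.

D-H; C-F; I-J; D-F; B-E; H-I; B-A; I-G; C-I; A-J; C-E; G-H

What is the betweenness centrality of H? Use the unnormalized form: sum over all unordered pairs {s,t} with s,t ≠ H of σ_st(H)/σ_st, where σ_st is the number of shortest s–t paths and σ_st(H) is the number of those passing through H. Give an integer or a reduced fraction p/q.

9/2

Pairs whose geodesics pass through H — F–G: 1/2; D–G: 1; D–I: 1; D–J: 1; D–A: 1.
All other pairs contribute 0.
Summing the contributions gives betweenness(H) = 9/2.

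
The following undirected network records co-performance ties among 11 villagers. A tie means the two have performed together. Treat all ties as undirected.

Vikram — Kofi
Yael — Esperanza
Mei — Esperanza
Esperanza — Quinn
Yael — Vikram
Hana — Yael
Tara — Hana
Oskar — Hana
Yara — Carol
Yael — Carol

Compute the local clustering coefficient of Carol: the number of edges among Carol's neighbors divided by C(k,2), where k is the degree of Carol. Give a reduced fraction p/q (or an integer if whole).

Carol's neighbors: Yael and Yara (k = 2).
Possible neighbor pairs: C(2,2) = 1. Edges among them: none → e = 0.
Clustering(Carol) = 0/1.

0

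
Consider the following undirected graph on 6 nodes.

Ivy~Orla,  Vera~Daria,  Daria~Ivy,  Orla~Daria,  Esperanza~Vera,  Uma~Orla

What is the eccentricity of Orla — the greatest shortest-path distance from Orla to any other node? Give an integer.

Distances from Orla: Daria:1, Esperanza:3, Ivy:1, Uma:1, Vera:2.
The largest is 3 (to Esperanza), so the eccentricity of Orla is 3.

3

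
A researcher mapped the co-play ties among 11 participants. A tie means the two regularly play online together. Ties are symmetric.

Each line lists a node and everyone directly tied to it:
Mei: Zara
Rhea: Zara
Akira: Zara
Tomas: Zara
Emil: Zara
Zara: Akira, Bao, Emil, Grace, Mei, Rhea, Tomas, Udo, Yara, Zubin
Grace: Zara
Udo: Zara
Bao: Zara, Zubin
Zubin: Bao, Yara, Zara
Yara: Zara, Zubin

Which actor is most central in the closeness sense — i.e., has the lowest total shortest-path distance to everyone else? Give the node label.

Farness (sum of distances to all others) for each node — Akira:19, Bao:18, Emil:19, Grace:19, Mei:19, Rhea:19, Tomas:19, Udo:19, Yara:18, Zara:10, Zubin:17.
The smallest farness is 10, for Zara, so Zara has the highest closeness.

Zara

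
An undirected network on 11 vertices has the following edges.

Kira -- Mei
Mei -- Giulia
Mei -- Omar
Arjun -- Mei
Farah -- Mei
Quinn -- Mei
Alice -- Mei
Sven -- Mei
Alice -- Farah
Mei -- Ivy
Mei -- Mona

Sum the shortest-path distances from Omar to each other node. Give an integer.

Distances from Omar: Alice:2, Arjun:2, Farah:2, Giulia:2, Ivy:2, Kira:2, Mei:1, Mona:2, Quinn:2, Sven:2.
Sum = 2 + 2 + 2 + 2 + 2 + 2 + 1 + 2 + 2 + 2 = 19.

19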